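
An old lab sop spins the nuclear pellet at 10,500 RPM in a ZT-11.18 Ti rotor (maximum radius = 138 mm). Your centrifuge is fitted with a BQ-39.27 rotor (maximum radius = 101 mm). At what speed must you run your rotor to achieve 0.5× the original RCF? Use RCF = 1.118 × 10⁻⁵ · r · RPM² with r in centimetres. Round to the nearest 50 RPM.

8700 RPM

Original rotor: r = 138 mm = 13.8 cm
RCF_original = 1.118 × 10⁻⁵ × 13.8 × (10500)² = 1.118 × 10⁻⁵ × 13.8 × 110,250,000 ≈ 17,009.8 × g
Target RCF = 0.5 × 17,009.8 ≈ 8,504.9 × g
Your rotor: r = 101 mm = 10.1 cm
8,504.9 = 1.118 × 10⁻⁵ × 10.1 × N²
N² = 8,504.9 / (11.2918 × 10⁻⁵) = 75,319,258
N ≈ √75,319,258 ≈ 8,678.7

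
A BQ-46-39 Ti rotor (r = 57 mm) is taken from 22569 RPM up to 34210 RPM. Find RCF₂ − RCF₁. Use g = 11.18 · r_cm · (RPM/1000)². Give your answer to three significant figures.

42100 ×g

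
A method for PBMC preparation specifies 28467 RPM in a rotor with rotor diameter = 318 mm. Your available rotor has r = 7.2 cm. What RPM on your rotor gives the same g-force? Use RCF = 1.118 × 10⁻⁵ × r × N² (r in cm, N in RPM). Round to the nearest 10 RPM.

≈ 42300 RPM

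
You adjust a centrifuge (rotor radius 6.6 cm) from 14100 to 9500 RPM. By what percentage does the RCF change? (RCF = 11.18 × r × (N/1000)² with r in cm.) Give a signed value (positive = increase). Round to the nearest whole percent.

-55%

RCF ∝ N², so the ratio is (9500/14100)² = (0.673759)² = 0.4540.
Change = 0.4540 − 1 = -0.5460 → -54.6%.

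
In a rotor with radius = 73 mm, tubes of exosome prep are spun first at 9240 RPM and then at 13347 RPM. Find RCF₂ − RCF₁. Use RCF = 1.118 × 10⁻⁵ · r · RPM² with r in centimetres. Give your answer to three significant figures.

≈ 7570 ×g

r = 73 mm = 7.3 cm
RCF₁ = 1.118 × 10⁻⁵ × 7.3 × (9240)² = 1.118 × 10⁻⁵ × 7.3 × 85,377,600 ≈ 6,968 × g
RCF₂ = 1.118 × 10⁻⁵ × 7.3 × (13347)² = 1.118 × 10⁻⁵ × 7.3 × 178,142,409 ≈ 14,538.9 × g
Increase = 14,538.9 − 6,968 = 7,570.9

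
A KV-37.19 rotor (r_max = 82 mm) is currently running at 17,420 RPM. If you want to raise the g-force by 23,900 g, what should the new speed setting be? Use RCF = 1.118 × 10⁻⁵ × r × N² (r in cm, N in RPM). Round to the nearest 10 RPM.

r = 82 mm = 8.2 cm
Current RCF = 1.118 × 10⁻⁵ × 8.2 × (17420)² = 1.118 × 10⁻⁵ × 8.2 × 303,456,400 ≈ 27,819.7 × g
Target RCF = 27,819.7 + 23,900 = 51,719.7 × g
N² = 51,719.7 / (9.1676 × 10⁻⁵) = 564,157,468
N ≈ √564,157,468 ≈ 23,752.0

23750 RPM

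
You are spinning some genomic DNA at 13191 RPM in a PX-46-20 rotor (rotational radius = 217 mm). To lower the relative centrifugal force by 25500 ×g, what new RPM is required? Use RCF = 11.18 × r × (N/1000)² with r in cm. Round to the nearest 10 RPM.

r = 217 mm = 21.7 cm
Current RCF = 11.18 × 21.7 × (13.191)² = 11.18 × 21.7 × 174.002481 ≈ 42,214 × g
Target RCF = 42,214 − 25,500 = 16,714 × g
(N/1000)² = 16,714 / 242.606 = 68.8936
N = 1000 × √68.8936 ≈ 8,300.2

8300 RPM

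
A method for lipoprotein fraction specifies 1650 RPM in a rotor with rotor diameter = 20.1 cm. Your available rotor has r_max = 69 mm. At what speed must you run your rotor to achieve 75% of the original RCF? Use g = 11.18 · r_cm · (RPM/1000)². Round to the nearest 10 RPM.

≈ 1720 RPM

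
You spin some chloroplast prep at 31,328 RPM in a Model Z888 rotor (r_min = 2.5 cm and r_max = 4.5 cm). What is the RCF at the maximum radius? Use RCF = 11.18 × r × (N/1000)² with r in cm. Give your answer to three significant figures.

≈ 49400 g

Use r_max = 4.5 cm.
RCF = 11.18 × 4.5 × (31.328)² = 11.18 × 4.5 × 981.443584 ≈ 49,376.4 × g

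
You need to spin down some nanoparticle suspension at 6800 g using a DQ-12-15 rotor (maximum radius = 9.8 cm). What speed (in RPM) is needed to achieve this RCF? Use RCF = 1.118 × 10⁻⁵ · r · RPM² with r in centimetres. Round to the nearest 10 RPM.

6,800 = 1.118 × 10⁻⁵ × 9.8 × N²
N² = 6,800 / (10.9564 × 10⁻⁵) = 62,064,182
N ≈ √62,064,182 ≈ 7,878.1

≈ 7880 RPM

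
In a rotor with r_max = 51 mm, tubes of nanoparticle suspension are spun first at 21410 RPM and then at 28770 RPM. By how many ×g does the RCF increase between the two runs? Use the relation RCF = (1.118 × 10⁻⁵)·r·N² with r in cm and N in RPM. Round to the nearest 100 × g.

≈ 21100 ×g

r = 51 mm = 5.1 cm
RCF₁ = 1.118 × 10⁻⁵ × 5.1 × (21410)² = 1.118 × 10⁻⁵ × 5.1 × 458,388,100 ≈ 26,136.4 × g
RCF₂ = 1.118 × 10⁻⁵ × 5.1 × (28770)² = 1.118 × 10⁻⁵ × 5.1 × 827,712,900 ≈ 47,194.5 × g
Increase = 47,194.5 − 26,136.4 = 21,058.1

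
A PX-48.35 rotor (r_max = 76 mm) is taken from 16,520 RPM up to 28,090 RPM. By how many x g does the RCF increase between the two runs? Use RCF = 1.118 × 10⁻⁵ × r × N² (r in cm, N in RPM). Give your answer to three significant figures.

43900 x g

r = 76 mm = 7.6 cm
RCF₁ = 1.118 × 10⁻⁵ × 7.6 × (16520)² = 1.118 × 10⁻⁵ × 7.6 × 272,910,400 ≈ 23,188.7 × g
RCF₂ = 1.118 × 10⁻⁵ × 7.6 × (28090)² = 1.118 × 10⁻⁵ × 7.6 × 789,048,100 ≈ 67,043.8 × g
Increase = 67,043.8 − 23,188.7 = 43,855.1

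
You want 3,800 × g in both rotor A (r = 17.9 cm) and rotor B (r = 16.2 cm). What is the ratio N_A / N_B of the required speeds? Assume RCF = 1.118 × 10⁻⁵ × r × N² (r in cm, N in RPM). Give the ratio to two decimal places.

At fixed RCF, N ∝ 1/√r, so N_A/N_B = √(r_B/r_A) = √(16.2/17.9) = √0.905028 = 0.9513.

0.95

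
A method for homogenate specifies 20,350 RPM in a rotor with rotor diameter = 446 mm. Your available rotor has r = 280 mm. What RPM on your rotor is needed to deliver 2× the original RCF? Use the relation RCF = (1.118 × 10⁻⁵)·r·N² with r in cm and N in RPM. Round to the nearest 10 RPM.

25680 RPM

Original rotor: r = 446 mm / 2 = 223 mm = 22.3 cm
RCF_original = 1.118 × 10⁻⁵ × 22.3 × (20350)² = 1.118 × 10⁻⁵ × 22.3 × 414,122,500 ≈ 103,246.5 × g
Target RCF = 2 × 103,246.5 ≈ 206,493 × g
Your rotor: r = 280 mm = 28.0 cm
206,493 = 1.118 × 10⁻⁵ × 28 × N²
N² = 206,493 / (31.304 × 10⁻⁵) = 659,637,746
N ≈ √659,637,746 ≈ 25,683.4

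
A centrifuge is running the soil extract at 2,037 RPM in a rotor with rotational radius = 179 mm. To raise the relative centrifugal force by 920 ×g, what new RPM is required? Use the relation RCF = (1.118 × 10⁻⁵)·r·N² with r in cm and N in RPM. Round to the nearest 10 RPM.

r = 179 mm = 17.9 cm
Current RCF = 1.118 × 10⁻⁵ × 17.9 × (2037)² = 1.118 × 10⁻⁵ × 17.9 × 4,149,369 ≈ 830.4 × g
Target RCF = 830.4 + 920 = 1,750.4 × g
N² = 1,750.4 / (20.0122 × 10⁻⁵) = 8,746,665
N ≈ √8,746,665 ≈ 2,957.5

≈ 2960 RPM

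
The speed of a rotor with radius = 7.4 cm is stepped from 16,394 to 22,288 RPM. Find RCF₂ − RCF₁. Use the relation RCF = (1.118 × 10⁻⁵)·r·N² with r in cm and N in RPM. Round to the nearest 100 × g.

RCF₁ = 1.118 × 10⁻⁵ × 7.4 × (16394)² = 1.118 × 10⁻⁵ × 7.4 × 268,763,236 ≈ 22,235.3 × g
RCF₂ = 1.118 × 10⁻⁵ × 7.4 × (22288)² = 1.118 × 10⁻⁵ × 7.4 × 496,754,944 ≈ 41,097.5 × g
Increase = 41,097.5 − 22,235.3 = 18,862.2

≈ 18900 × g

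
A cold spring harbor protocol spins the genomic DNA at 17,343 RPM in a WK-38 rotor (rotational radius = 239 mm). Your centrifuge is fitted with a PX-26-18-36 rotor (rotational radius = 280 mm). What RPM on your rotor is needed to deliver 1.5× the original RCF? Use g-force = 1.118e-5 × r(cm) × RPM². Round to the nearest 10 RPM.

≈ 19620 RPM

Original rotor: r = 239 mm = 23.9 cm
RCF = 1.118 × 10⁻⁵ × r × N²
RCF_original = 1.118 × 10⁻⁵ × 23.9 × (17343)² = 1.118 × 10⁻⁵ × 23.9 × 300,779,649 ≈ 80,368.9 × g
Target RCF = 1.5 × 80,368.9 ≈ 120,553.3 × g
Your rotor: r = 280 mm = 28.0 cm
120,553.3 = 1.118 × 10⁻⁵ × 28 × N²
N² = 120,553.3 / (31.304 × 10⁻⁵) = 385,105,098
N ≈ √385,105,098 ≈ 19,624.1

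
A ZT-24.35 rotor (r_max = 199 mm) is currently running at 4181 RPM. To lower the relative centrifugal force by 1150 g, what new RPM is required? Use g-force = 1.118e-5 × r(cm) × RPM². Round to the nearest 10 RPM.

r = 199 mm = 19.9 cm
Current RCF = 1.118 × 10⁻⁵ × 19.9 × (4181)² = 1.118 × 10⁻⁵ × 19.9 × 17,480,761 ≈ 3,889.2 × g
Target RCF = 3,889.2 − 1,150 = 2,739.2 × g
N² = 2,739.2 / (22.2482 × 10⁻⁵) = 12,312,007
N ≈ √12,312,007 ≈ 3,508.8

N₂ ≈ 3510 RPM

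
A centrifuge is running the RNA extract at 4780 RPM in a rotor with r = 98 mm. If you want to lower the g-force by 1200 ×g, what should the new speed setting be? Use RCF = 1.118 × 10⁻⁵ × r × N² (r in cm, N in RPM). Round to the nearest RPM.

r = 98 mm = 9.8 cm
Current RCF = 1.118 × 10⁻⁵ × 9.8 × (4780)² = 1.118 × 10⁻⁵ × 9.8 × 22,848,400 ≈ 2,503.4 × g
Target RCF = 2,503.4 − 1,200 = 1,303.4 × g
N² = 1,303.4 / (10.9564 × 10⁻⁵) = 11,896,243
N ≈ √11,896,243 ≈ 3,449.1

N₂ ≈ 3449 RPM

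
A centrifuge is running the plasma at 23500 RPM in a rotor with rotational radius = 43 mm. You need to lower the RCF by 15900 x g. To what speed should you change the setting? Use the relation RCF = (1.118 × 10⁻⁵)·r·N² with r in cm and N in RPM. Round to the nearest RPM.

r = 43 mm = 4.3 cm
Current RCF = 1.118 × 10⁻⁵ × 4.3 × (23500)² = 1.118 × 10⁻⁵ × 4.3 × 552,250,000 ≈ 26,548.9 × g
Target RCF = 26,548.9 − 15,900 = 10,648.9 × g
N² = 10,648.9 / (4.8074 × 10⁻⁵) = 221,510,588
N ≈ √221,510,588 ≈ 14,883.2

N₂ ≈ 14883 RPM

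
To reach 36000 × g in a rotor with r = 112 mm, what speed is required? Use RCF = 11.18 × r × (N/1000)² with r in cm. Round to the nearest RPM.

16956 RPM

r = 112 mm = 11.2 cm
36,000 = 11.18 × 11.2 × (N/1000)²
(N/1000)² = 36,000 / 125.216 = 287.5032
N = 1000 × √287.5032 ≈ 16,955.9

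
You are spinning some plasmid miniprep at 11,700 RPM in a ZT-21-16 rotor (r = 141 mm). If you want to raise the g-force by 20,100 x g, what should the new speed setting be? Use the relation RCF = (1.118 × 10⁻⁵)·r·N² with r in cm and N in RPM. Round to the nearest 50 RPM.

N₂ ≈ 16250 RPM

r = 141 mm = 14.1 cm
Current RCF = 1.118 × 10⁻⁵ × 14.1 × (11700)² = 1.118 × 10⁻⁵ × 14.1 × 136,890,000 ≈ 21,579.1 × g
Target RCF = 21,579.1 + 20,100 = 41,679.1 × g
N² = 41,679.1 / (15.7638 × 10⁻⁵) = 264,397,544
N ≈ √264,397,544 ≈ 16,260.3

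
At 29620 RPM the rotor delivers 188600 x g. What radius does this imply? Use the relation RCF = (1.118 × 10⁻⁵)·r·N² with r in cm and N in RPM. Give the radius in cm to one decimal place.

188600 = 1.118 × 10⁻⁵ × r × (29620)²
r = 188600 / (1.118 × 10⁻⁵ × 877,344,400) = 188600 / 9808.71 ≈ 19.228 cm

19.2 cm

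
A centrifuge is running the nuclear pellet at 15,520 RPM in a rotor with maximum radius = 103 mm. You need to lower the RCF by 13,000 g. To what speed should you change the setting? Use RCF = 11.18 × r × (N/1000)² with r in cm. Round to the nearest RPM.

r = 103 mm = 10.3 cm
Current RCF = 11.18 × 10.3 × (15.52)² = 11.18 × 10.3 × 240.8704 ≈ 27,737.2 × g
Target RCF = 27,737.2 − 13,000 = 14,737.2 × g
(N/1000)² = 14,737.2 / 115.154 = 127.9782
N = 1000 × √127.9782 ≈ 11,312.7

11313 RPM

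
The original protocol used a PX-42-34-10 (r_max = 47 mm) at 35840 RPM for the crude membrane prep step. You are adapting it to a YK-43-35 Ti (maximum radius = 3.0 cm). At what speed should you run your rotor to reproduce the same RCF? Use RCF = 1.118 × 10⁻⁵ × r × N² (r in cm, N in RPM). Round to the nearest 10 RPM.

Original rotor: r = 47 mm = 4.7 cm
RCF_original = 1.118 × 10⁻⁵ × 4.7 × (35840)² = 1.118 × 10⁻⁵ × 4.7 × 1,284,505,600 ≈ 67,495.6 × g
67,495.6 = 1.118 × 10⁻⁵ × 3 × N²
N² = 67,495.6 / (3.354 × 10⁻⁵) = 2,012,391,175
N ≈ √2,012,391,175 ≈ 44,859.7

≈ 44860 RPM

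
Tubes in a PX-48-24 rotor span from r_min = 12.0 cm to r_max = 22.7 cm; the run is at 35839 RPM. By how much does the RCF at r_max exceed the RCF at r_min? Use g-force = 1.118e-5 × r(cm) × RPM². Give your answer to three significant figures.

154000 ×g

RCF_max = 1.118 × 10⁻⁵ × 22.7 × (35839)² = 1.118 × 10⁻⁵ × 22.7 × 1,284,433,921 ≈ 325,971.3 × g
RCF_min = 1.118 × 10⁻⁵ × 12 × (35839)² = 1.118 × 10⁻⁵ × 12 × 1,284,433,921 ≈ 172,319.7 × g
ΔRCF = 325,971.3 − 172,319.7 = 153,651.6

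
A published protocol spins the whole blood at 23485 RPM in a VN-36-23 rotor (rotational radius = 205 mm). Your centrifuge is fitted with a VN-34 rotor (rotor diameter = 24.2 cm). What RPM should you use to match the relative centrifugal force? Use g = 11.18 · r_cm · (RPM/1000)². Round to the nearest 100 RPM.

≈ 30600 RPM

Original rotor: r = 205 mm = 20.5 cm
RCF = 11.18 × r × (N/1000)²
RCF_original = 11.18 × 20.5 × (23.485)² = 11.18 × 20.5 × 551.545225 ≈ 126,408.7 × g
Your rotor: r = 24.2 / 2 = 12.1 cm
126,408.7 = 11.18 × 12.1 × (N/1000)²
(N/1000)² = 126,408.7 / 135.278 = 934.4365
N = 1000 × √934.4365 ≈ 30,568.6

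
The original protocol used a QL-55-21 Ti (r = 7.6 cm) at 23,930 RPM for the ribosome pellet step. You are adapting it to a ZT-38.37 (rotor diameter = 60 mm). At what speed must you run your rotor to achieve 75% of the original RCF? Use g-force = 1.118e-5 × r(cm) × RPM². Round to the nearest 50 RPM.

RCF_original = 1.118 × 10⁻⁵ × 7.6 × (23930)² = 1.118 × 10⁻⁵ × 7.6 × 572,644,900 ≈ 48,656.5 × g
Target RCF = 0.75 × 48,656.5 ≈ 36,492.4 × g
Your rotor: r = 60 mm / 2 = 30 mm = 3 cm
36,492.4 = 1.118 × 10⁻⁵ × 3 × N²
N² = 36,492.4 / (3.354 × 10⁻⁵) = 1,088,026,237
N ≈ √1,088,026,237 ≈ 32,985.2

33000 RPM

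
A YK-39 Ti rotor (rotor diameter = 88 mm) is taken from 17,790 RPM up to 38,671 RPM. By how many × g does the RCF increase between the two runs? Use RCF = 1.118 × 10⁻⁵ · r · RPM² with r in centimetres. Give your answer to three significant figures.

r = 88 mm / 2 = 44 mm = 4.4 cm
RCF₁ = 1.118 × 10⁻⁵ × 4.4 × (17790)² = 1.118 × 10⁻⁵ × 4.4 × 316,484,100 ≈ 15,568.5 × g
RCF₂ = 1.118 × 10⁻⁵ × 4.4 × (38671)² = 1.118 × 10⁻⁵ × 4.4 × 1,495,446,241 ≈ 73,564 × g
Increase = 73,564 − 15,568.5 = 57,995.5

58000 × g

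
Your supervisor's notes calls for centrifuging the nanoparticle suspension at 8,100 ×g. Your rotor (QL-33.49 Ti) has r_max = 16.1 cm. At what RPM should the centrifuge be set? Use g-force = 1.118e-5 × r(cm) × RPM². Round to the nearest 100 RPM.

N ≈ 6700 RPM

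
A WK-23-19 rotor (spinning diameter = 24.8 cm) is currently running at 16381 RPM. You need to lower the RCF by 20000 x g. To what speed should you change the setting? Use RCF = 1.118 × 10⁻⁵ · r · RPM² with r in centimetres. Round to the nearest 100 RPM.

N₂ ≈ 11100 RPM

r = 24.8 / 2 = 12.4 cm
Current RCF = 1.118 × 10⁻⁵ × 12.4 × (16381)² = 1.118 × 10⁻⁵ × 12.4 × 268,337,161 ≈ 37,200.1 × g
Target RCF = 37,200.1 − 20,000 = 17,200.1 × g
N² = 17,200.1 / (13.8632 × 10⁻⁵) = 124,070,200
N ≈ √124,070,200 ≈ 11,138.7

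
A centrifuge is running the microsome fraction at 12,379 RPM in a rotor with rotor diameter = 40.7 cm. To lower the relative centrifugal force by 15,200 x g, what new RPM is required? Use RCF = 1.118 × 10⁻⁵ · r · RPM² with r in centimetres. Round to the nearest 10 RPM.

r = 40.7 / 2 = 20.35 cm
Current RCF = 1.118 × 10⁻⁵ × 20.35 × (12379)² = 1.118 × 10⁻⁵ × 20.35 × 153,239,641 ≈ 34,864 × g
Target RCF = 34,864 − 15,200 = 19,664 × g
N² = 19,664 / (22.7513 × 10⁻⁵) = 86,430,226
N ≈ √86,430,226 ≈ 9,296.8

N₂ ≈ 9300 RPM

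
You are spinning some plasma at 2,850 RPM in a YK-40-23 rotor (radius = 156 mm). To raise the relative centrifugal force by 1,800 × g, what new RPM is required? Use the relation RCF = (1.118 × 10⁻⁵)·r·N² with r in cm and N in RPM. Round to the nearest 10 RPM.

r = 156 mm = 15.6 cm
Current RCF = 1.118 × 10⁻⁵ × 15.6 × (2850)² = 1.118 × 10⁻⁵ × 15.6 × 8,122,500 ≈ 1,416.6 × g
Target RCF = 1,416.6 + 1,800 = 3,216.6 × g
N² = 3,216.6 / (17.4408 × 10⁻⁵) = 18,442,961
N ≈ √18,442,961 ≈ 4,294.5

4290 RPM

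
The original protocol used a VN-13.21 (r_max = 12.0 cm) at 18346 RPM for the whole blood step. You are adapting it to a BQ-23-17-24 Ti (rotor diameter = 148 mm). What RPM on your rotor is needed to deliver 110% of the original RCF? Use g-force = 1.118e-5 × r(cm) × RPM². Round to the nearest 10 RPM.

24500 RPM

RCF = 1.118 × 10⁻⁵ × r × N²
RCF_original = 1.118 × 10⁻⁵ × 12 × (18346)² = 1.118 × 10⁻⁵ × 12 × 336,575,716 ≈ 45,155 × g
Target RCF = 1.1 × 45,155 ≈ 49,670.5 × g
Your rotor: r = 148 mm / 2 = 74 mm = 7.4 cm
49,670.5 = 1.118 × 10⁻⁵ × 7.4 × N²
N² = 49,670.5 / (8.2732 × 10⁻⁵) = 600,378,330
N ≈ √600,378,330 ≈ 24,502.6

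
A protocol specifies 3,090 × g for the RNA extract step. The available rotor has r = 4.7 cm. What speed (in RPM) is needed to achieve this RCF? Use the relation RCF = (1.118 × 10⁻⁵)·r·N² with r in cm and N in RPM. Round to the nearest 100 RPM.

RCF = 1.118 × 10⁻⁵ × r × N²
3,090 = 1.118 × 10⁻⁵ × 4.7 × N²
N² = 3,090 / (5.2546 × 10⁻⁵) = 58,805,618
N ≈ √58,805,618 ≈ 7,668.5

≈ 7700 RPM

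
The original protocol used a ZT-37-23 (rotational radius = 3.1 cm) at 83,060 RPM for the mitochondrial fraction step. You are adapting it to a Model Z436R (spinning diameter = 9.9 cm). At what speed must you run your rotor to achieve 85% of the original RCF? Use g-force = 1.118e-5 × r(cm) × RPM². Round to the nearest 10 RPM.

RCF = 1.118 × 10⁻⁵ × r × N²
RCF_original = 1.118 × 10⁻⁵ × 3.1 × (83060)² = 1.118 × 10⁻⁵ × 3.1 × 6,898,963,600 ≈ 239,104.3 × g
Target RCF = 0.85 × 239,104.3 ≈ 203,238.7 × g
Your rotor: r = 9.9 / 2 = 4.95 cm
203,238.7 = 1.118 × 10⁻⁵ × 4.95 × N²
N² = 203,238.7 / (5.5341 × 10⁻⁵) = 3,672,479,717
N ≈ √3,672,479,717 ≈ 60,601.0

60600 RPM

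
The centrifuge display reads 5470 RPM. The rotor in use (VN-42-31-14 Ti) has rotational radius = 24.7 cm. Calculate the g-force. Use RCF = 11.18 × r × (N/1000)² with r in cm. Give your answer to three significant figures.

RCF = 11.18 × r × (N/1000)²
RCF = 11.18 × 24.7 × (5.47)² = 11.18 × 24.7 × 29.9209 ≈ 8,262.5 × g

8260 ×g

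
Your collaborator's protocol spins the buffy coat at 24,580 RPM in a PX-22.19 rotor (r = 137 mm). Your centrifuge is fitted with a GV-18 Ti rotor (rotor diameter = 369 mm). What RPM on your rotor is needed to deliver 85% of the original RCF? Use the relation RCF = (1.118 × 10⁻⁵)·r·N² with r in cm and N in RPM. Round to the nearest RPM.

≈ 19528 RPM

Original rotor: r = 137 mm = 13.7 cm
RCF_original = 1.118 × 10⁻⁵ × 13.7 × (24580)² = 1.118 × 10⁻⁵ × 13.7 × 604,176,400 ≈ 92,539.3 × g
Target RCF = 0.85 × 92,539.3 ≈ 78,658.4 × g
Your rotor: r = 369 mm / 2 = 184.5 mm = 18.45 cm
78,658.4 = 1.118 × 10⁻⁵ × 18.45 × N²
N² = 78,658.4 / (20.6271 × 10⁻⁵) = 381,335,234
N ≈ √381,335,234 ≈ 19,527.8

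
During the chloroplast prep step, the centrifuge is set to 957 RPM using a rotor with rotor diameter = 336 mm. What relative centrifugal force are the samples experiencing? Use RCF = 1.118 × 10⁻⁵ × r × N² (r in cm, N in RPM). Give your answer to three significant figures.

RCF ≈ 172 g

r = 336 mm / 2 = 168 mm = 16.8 cm
RCF = 1.118 × 10⁻⁵ × 16.8 × (957)² = 1.118 × 10⁻⁵ × 16.8 × 915,849 ≈ 172 × g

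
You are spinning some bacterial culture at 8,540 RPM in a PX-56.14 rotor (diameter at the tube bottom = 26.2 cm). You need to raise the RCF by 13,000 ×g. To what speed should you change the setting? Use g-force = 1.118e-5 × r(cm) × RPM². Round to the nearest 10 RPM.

12720 RPM

r = 26.2 / 2 = 13.1 cm
Current RCF = 1.118 × 10⁻⁵ × 13.1 × (8540)² = 1.118 × 10⁻⁵ × 13.1 × 72,931,600 ≈ 10,681.4 × g
Target RCF = 10,681.4 + 13,000 = 23,681.4 × g
N² = 23,681.4 / (14.6458 × 10⁻⁵) = 161,694,138
N ≈ √161,694,138 ≈ 12,715.9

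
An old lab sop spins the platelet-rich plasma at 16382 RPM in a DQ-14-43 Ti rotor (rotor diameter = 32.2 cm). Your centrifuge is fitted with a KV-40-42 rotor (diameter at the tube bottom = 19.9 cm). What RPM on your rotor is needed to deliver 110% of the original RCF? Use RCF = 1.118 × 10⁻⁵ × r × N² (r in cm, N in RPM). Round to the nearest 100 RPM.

≈ 21900 RPM

Original rotor: r = 32.2 / 2 = 16.1 cm
RCF_original = 1.118 × 10⁻⁵ × 16.1 × (16382)² = 1.118 × 10⁻⁵ × 16.1 × 268,369,924 ≈ 48,306 × g
Target RCF = 1.1 × 48,306 ≈ 53,136.6 × g
Your rotor: r = 19.9 / 2 = 9.95 cm
53,136.6 = 1.118 × 10⁻⁵ × 9.95 × N²
N² = 53,136.6 / (11.1241 × 10⁻⁵) = 477,671,003
N ≈ √477,671,003 ≈ 21,855.7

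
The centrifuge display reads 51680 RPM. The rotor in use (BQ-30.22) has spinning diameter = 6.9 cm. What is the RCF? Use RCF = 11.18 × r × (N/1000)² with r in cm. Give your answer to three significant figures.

103000 x g

r = 6.9 / 2 = 3.45 cm
RCF = 11.18 × 3.45 × (51.68)² = 11.18 × 3.45 × 2,670.8224 ≈ 103,016.3 × g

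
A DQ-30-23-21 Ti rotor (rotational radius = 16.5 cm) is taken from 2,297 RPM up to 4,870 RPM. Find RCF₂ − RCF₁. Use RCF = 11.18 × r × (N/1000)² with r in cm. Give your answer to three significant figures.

RCF₁ = 11.18 × 16.5 × (2.297)² = 11.18 × 16.5 × 5.276209 ≈ 973.3 × g
RCF₂ = 11.18 × 16.5 × (4.87)² = 11.18 × 16.5 × 23.7169 ≈ 4,375.1 × g
Increase = 4,375.1 − 973.3 = 3,401.8

3400 ×g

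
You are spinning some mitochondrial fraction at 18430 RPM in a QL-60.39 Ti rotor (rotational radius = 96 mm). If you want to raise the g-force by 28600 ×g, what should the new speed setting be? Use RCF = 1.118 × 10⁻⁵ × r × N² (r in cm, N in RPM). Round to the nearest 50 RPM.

r = 96 mm = 9.6 cm
Current RCF = 1.118 × 10⁻⁵ × 9.6 × (18430)² = 1.118 × 10⁻⁵ × 9.6 × 339,664,900 ≈ 36,455.6 × g
Target RCF = 36,455.6 + 28,600 = 65,055.6 × g
N² = 65,055.6 / (10.7328 × 10⁻⁵) = 606,138,193
N ≈ √606,138,193 ≈ 24,619.9

24600 RPM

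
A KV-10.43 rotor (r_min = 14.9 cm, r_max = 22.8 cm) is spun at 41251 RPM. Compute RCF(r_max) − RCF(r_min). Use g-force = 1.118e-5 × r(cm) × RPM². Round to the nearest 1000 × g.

≈ 150000 g

ΔRCF = 1.118 × 10⁻⁵ × (r_max − r_min) × N² = 1.118 × 10⁻⁵ × 7.9 × 1,701,645,001 ≈ 150,292.7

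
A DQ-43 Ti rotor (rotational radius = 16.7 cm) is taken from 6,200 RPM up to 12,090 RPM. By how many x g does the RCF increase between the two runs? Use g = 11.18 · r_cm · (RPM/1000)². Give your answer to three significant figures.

≈ 20100 x g

RCF₁ = 11.18 × 16.7 × (6.2)² = 11.18 × 16.7 × 38.44 ≈ 7,177 × g
RCF₂ = 11.18 × 16.7 × (12.09)² = 11.18 × 16.7 × 146.1681 ≈ 27,290.5 × g
Increase = 27,290.5 − 7,177 = 20,113.5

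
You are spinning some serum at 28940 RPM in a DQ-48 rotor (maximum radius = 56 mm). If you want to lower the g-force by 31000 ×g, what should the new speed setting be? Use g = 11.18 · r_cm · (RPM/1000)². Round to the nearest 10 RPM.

18500 RPM

r = 56 mm = 5.6 cm
Current RCF = 11.18 × 5.6 × (28.94)² = 11.18 × 5.6 × 837.5236 ≈ 52,435.7 × g
Target RCF = 52,435.7 − 31,000 = 21,435.7 × g
(N/1000)² = 21,435.7 / 62.608 = 342.3796
N = 1000 × √342.3796 ≈ 18,503.5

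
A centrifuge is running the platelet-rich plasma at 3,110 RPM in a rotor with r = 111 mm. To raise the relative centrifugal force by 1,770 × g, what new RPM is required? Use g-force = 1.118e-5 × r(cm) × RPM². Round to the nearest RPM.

r = 111 mm = 11.1 cm
Current RCF = 1.118 × 10⁻⁵ × 11.1 × (3110)² = 1.118 × 10⁻⁵ × 11.1 × 9,672,100 ≈ 1,200.3 × g
Target RCF = 1,200.3 + 1,770 = 2,970.3 × g
N² = 2,970.3 / (12.4098 × 10⁻⁵) = 23,935,116
N ≈ √23,935,116 ≈ 4,892.4

≈ 4892 RPM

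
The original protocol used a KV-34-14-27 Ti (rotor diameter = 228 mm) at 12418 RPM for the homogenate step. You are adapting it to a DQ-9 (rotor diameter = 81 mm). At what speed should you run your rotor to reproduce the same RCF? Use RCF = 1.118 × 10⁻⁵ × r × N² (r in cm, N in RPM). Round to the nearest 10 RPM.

Original rotor: r = 228 mm / 2 = 114 mm = 11.4 cm
RCF_original = 1.118 × 10⁻⁵ × 11.4 × (12418)² = 1.118 × 10⁻⁵ × 11.4 × 154,206,724 ≈ 19,654 × g
Your rotor: r = 81 mm / 2 = 40.5 mm = 4.05 cm
19,654 = 1.118 × 10⁻⁵ × 4.05 × N²
N² = 19,654 / (4.5279 × 10⁻⁵) = 434,064,357
N ≈ √434,064,357 ≈ 20,834.2

20830 RPM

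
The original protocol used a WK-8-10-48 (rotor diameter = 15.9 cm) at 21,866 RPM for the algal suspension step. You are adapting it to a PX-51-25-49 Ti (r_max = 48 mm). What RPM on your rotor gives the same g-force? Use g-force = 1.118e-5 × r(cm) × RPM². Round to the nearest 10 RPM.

Original rotor: r = 15.9 / 2 = 7.95 cm
RCF_original = 1.118 × 10⁻⁵ × 7.95 × (21866)² = 1.118 × 10⁻⁵ × 7.95 × 478,121,956 ≈ 42,496 × g
Your rotor: r = 48 mm = 4.8 cm
42,496 = 1.118 × 10⁻⁵ × 4.8 × N²
N² = 42,496 / (5.3664 × 10⁻⁵) = 791,890,280
N ≈ √791,890,280 ≈ 28,140.5

≈ 28140 RPM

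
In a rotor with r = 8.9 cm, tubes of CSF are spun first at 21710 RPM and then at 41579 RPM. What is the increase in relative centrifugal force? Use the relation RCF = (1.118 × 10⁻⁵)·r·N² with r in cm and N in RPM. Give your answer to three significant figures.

RCF₁ = 1.118 × 10⁻⁵ × 8.9 × (21710)² = 1.118 × 10⁻⁵ × 8.9 × 471,324,100 ≈ 46,897.7 × g
RCF₂ = 1.118 × 10⁻⁵ × 8.9 × (41579)² = 1.118 × 10⁻⁵ × 8.9 × 1,728,813,241 ≈ 172,020.4 × g
Increase = 172,020.4 − 46,897.7 = 125,122.7

125000 g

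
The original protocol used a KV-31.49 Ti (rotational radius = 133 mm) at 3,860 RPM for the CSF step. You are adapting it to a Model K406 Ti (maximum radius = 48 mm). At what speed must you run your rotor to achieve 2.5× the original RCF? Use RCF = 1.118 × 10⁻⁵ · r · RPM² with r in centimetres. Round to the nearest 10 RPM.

≈ 10160 RPM

Original rotor: r = 133 mm = 13.3 cm
RCF = 1.118 × 10⁻⁵ × r × N²
RCF_original = 1.118 × 10⁻⁵ × 13.3 × (3860)² = 1.118 × 10⁻⁵ × 13.3 × 14,899,600 ≈ 2,215.5 × g
Target RCF = 2.5 × 2,215.5 ≈ 5,538.8 × g
Your rotor: r = 48 mm = 4.8 cm
5,538.8 = 1.118 × 10⁻⁵ × 4.8 × N²
N² = 5,538.8 / (5.3664 × 10⁻⁵) = 103,212,582
N ≈ √103,212,582 ≈ 10,159.4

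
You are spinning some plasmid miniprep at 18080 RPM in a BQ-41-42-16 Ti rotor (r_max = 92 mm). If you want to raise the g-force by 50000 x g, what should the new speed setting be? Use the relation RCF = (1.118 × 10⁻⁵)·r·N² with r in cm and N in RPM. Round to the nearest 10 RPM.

r = 92 mm = 9.2 cm
Current RCF = 1.118 × 10⁻⁵ × 9.2 × (18080)² = 1.118 × 10⁻⁵ × 9.2 × 326,886,400 ≈ 33,622.2 × g
Target RCF = 33,622.2 + 50,000 = 83,622.2 × g
N² = 83,622.2 / (10.2856 × 10⁻⁵) = 813,002,644
N ≈ √813,002,644 ≈ 28,513.2

28510 RPM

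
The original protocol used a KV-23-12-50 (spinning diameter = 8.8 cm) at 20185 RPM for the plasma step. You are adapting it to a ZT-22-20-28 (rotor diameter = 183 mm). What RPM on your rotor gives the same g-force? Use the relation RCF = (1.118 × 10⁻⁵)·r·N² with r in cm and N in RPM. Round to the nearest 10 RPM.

Original rotor: r = 8.8 / 2 = 4.4 cm
RCF = 1.118 × 10⁻⁵ × r × N²
RCF_original = 1.118 × 10⁻⁵ × 4.4 × (20185)² = 1.118 × 10⁻⁵ × 4.4 × 407,434,225 ≈ 20,042.5 × g
Your rotor: r = 183 mm / 2 = 91.5 mm = 9.15 cm
20,042.5 = 1.118 × 10⁻⁵ × 9.15 × N²
N² = 20,042.5 / (10.2297 × 10⁻⁵) = 195,924,612
N ≈ √195,924,612 ≈ 13,997.3

≈ 14000 RPM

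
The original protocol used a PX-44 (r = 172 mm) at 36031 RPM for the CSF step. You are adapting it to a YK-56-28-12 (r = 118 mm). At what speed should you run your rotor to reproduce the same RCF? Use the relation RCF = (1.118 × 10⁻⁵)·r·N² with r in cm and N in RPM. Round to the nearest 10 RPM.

Original rotor: r = 172 mm = 17.2 cm
RCF_original = 1.118 × 10⁻⁵ × 17.2 × (36031)² = 1.118 × 10⁻⁵ × 17.2 × 1,298,232,961 ≈ 249,645 × g
Your rotor: r = 118 mm = 11.8 cm
249,645 = 1.118 × 10⁻⁵ × 11.8 × N²
N² = 249,645 / (13.1924 × 10⁻⁵) = 1,892,339,529
N ≈ √1,892,339,529 ≈ 43,501.0

≈ 43500 RPM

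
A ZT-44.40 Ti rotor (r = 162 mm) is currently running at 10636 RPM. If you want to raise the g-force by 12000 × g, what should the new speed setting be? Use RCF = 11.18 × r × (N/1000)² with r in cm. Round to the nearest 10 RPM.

r = 162 mm = 16.2 cm
Current RCF = 11.18 × 16.2 × (10.636)² = 11.18 × 16.2 × 113.124496 ≈ 20,488.7 × g
Target RCF = 20,488.7 + 12,000 = 32,488.7 × g
(N/1000)² = 32,488.7 / 181.116 = 179.3806
N = 1000 × √179.3806 ≈ 13,393.3

N₂ ≈ 13390 RPM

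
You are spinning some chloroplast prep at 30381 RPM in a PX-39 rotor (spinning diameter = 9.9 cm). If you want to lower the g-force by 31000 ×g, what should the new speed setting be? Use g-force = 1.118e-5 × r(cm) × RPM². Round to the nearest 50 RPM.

≈ 19050 RPM

r = 9.9 / 2 = 4.95 cm
Current RCF = 1.118 × 10⁻⁵ × 4.95 × (30381)² = 1.118 × 10⁻⁵ × 4.95 × 923,005,161 ≈ 51,080 × g
Target RCF = 51,080 − 31,000 = 20,080 × g
N² = 20,080 / (5.5341 × 10⁻⁵) = 362,841,293
N ≈ √362,841,293 ≈ 19,048.4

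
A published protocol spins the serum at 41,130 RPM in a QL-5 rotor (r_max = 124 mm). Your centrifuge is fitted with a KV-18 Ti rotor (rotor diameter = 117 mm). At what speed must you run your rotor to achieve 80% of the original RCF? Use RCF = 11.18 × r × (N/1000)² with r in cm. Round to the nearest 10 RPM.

53560 RPM

Original rotor: r = 124 mm = 12.4 cm
RCF = 11.18 × r × (N/1000)²
RCF_original = 11.18 × 12.4 × (41.13)² = 11.18 × 12.4 × 1,691.6769 ≈ 234,520.6 × g
Target RCF = 0.8 × 234,520.6 ≈ 187,616.5 × g
Your rotor: r = 117 mm / 2 = 58.5 mm = 5.85 cm
187,616.5 = 11.18 × 5.85 × (N/1000)²
(N/1000)² = 187,616.5 / 65.403 = 2868.622
N = 1000 × √2868.622 ≈ 53,559.5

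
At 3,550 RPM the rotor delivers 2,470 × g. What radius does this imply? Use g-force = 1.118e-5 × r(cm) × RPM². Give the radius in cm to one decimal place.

17.5 cm

RCF = 1.118 × 10⁻⁵ × r × N²
2470 = 1.118 × 10⁻⁵ × r × (3550)²
r = 2470 / (1.118 × 10⁻⁵ × 12,602,500) = 2470 / 140.8959 ≈ 17.531 cm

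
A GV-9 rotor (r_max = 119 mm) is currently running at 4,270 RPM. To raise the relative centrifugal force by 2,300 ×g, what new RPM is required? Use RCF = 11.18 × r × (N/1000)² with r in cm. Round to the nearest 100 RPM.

N₂ ≈ 6000 RPM

r = 119 mm = 11.9 cm
Current RCF = 11.18 × 11.9 × (4.27)² = 11.18 × 11.9 × 18.2329 ≈ 2,425.7 × g
Target RCF = 2,425.7 + 2,300 = 4,725.7 × g
(N/1000)² = 4,725.7 / 133.042 = 35.52036
N = 1000 × √35.52036 ≈ 5,959.9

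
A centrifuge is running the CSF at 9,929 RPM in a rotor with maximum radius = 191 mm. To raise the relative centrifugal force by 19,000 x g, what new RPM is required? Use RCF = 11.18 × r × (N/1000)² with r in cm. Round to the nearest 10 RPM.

≈ 13700 RPM

r = 191 mm = 19.1 cm
Current RCF = 11.18 × 19.1 × (9.929)² = 11.18 × 19.1 × 98.585041 ≈ 21,051.7 × g
Target RCF = 21,051.7 + 19,000 = 40,051.7 × g
(N/1000)² = 40,051.7 / 213.538 = 187.5624
N = 1000 × √187.5624 ≈ 13,695.3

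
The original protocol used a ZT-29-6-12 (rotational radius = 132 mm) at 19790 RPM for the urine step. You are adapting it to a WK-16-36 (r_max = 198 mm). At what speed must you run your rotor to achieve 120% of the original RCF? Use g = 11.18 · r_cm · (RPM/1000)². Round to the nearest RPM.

≈ 17701 RPM

Original rotor: r = 132 mm = 13.2 cm
RCF_original = 11.18 × 13.2 × (19.79)² = 11.18 × 13.2 × 391.6441 ≈ 57,797.3 × g
Target RCF = 1.2 × 57,797.3 ≈ 69,356.8 × g
Your rotor: r = 198 mm = 19.8 cm
69,356.8 = 11.18 × 19.8 × (N/1000)²
(N/1000)² = 69,356.8 / 221.364 = 313.3156
N = 1000 × √313.3156 ≈ 17,700.7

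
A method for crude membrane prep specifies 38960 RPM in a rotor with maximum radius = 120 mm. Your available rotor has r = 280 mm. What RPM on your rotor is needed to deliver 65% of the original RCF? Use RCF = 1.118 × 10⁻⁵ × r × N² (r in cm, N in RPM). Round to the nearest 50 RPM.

Original rotor: r = 120 mm = 12.0 cm
RCF = 1.118 × 10⁻⁵ × r × N²
RCF_original = 1.118 × 10⁻⁵ × 12 × (38960)² = 1.118 × 10⁻⁵ × 12 × 1,517,881,600 ≈ 203,639 × g
Target RCF = 0.65 × 203,639 ≈ 132,365.4 × g
Your rotor: r = 280 mm = 28.0 cm
132,365.4 = 1.118 × 10⁻⁵ × 28 × N²
N² = 132,365.4 / (31.304 × 10⁻⁵) = 422,838,615
N ≈ √422,838,615 ≈ 20,563.0

≈ 20550 RPM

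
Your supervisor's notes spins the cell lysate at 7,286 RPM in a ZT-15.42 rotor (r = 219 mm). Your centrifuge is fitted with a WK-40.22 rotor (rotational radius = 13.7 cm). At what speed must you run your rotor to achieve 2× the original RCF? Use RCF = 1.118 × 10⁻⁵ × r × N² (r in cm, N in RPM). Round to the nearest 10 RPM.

≈ 13030 RPM

Original rotor: r = 219 mm = 21.9 cm
RCF_original = 1.118 × 10⁻⁵ × 21.9 × (7286)² = 1.118 × 10⁻⁵ × 21.9 × 53,085,796 ≈ 12,997.6 × g
Target RCF = 2 × 12,997.6 ≈ 25,995.2 × g
25,995.2 = 1.118 × 10⁻⁵ × 13.7 × N²
N² = 25,995.2 / (15.3166 × 10⁻⁵) = 169,719,128
N ≈ √169,719,128 ≈ 13,027.6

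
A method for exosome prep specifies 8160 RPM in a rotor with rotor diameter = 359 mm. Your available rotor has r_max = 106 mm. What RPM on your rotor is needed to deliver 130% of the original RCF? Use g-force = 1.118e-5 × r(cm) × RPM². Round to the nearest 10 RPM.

≈ 12110 RPM

Original rotor: r = 359 mm / 2 = 179.5 mm = 17.95 cm
RCF_original = 1.118 × 10⁻⁵ × 17.95 × (8160)² = 1.118 × 10⁻⁵ × 17.95 × 66,585,600 ≈ 13,362.5 × g
Target RCF = 1.3 × 13,362.5 ≈ 17,371.2 × g
Your rotor: r = 106 mm = 10.6 cm
17,371.2 = 1.118 × 10⁻⁵ × 10.6 × N²
N² = 17,371.2 / (11.8508 × 10⁻⁵) = 146,582,509
N ≈ √146,582,509 ≈ 12,107.1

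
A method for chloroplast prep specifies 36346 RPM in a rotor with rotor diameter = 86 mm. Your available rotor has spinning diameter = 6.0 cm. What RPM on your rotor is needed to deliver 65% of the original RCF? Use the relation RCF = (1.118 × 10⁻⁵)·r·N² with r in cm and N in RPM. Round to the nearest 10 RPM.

≈ 35080 RPM

Original rotor: r = 86 mm / 2 = 43 mm = 4.3 cm
RCF_original = 1.118 × 10⁻⁵ × 4.3 × (36346)² = 1.118 × 10⁻⁵ × 4.3 × 1,321,031,716 ≈ 63,507.3 × g
Target RCF = 0.65 × 63,507.3 ≈ 41,279.7 × g
Your rotor: r = 6.0 / 2 = 3 cm
41,279.7 = 1.118 × 10⁻⁵ × 3 × N²
N² = 41,279.7 / (3.354 × 10⁻⁵) = 1,230,760,286
N ≈ √1,230,760,286 ≈ 35,082.2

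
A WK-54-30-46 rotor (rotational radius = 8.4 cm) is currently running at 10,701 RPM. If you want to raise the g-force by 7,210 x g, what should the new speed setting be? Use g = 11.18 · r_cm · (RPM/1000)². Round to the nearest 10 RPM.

13830 RPM

Current RCF = 11.18 × 8.4 × (10.701)² = 11.18 × 8.4 × 114.511401 ≈ 10,754 × g
Target RCF = 10,754 + 7,210 = 17,964 × g
(N/1000)² = 17,964 / 93.912 = 191.2855
N = 1000 × √191.2855 ≈ 13,830.6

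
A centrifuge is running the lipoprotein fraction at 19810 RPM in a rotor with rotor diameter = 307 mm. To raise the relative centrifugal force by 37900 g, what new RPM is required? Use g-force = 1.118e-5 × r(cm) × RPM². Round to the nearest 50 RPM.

r = 307 mm / 2 = 153.5 mm = 15.35 cm
Current RCF = 1.118 × 10⁻⁵ × 15.35 × (19810)² = 1.118 × 10⁻⁵ × 15.35 × 392,436,100 ≈ 67,347.1 × g
Target RCF = 67,347.1 + 37,900 = 105,247.1 × g
N² = 105,247.1 / (17.1613 × 10⁻⁵) = 613,281,628
N ≈ √613,281,628 ≈ 24,764.5

N₂ ≈ 24750 RPM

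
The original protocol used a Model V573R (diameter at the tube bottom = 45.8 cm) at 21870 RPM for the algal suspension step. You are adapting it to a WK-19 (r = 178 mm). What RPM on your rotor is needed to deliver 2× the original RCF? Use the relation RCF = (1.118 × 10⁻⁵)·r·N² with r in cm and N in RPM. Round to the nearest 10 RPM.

Original rotor: r = 45.8 / 2 = 22.9 cm
RCF = 1.118 × 10⁻⁵ × r × N²
RCF_original = 1.118 × 10⁻⁵ × 22.9 × (21870)² = 1.118 × 10⁻⁵ × 22.9 × 478,296,900 ≈ 122,454.5 × g
Target RCF = 2 × 122,454.5 ≈ 244,909 × g
Your rotor: r = 178 mm = 17.8 cm
244,909 = 1.118 × 10⁻⁵ × 17.8 × N²
N² = 244,909 / (19.9004 × 10⁻⁵) = 1,230,673,755
N ≈ √1,230,673,755 ≈ 35,081.0

≈ 35080 RPM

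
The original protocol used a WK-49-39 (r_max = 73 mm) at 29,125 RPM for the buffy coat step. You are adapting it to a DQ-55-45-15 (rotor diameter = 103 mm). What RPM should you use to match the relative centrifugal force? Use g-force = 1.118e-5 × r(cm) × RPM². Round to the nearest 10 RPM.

Original rotor: r = 73 mm = 7.3 cm
RCF_original = 1.118 × 10⁻⁵ × 7.3 × (29125)² = 1.118 × 10⁻⁵ × 7.3 × 848,265,625 ≈ 69,230.4 × g
Your rotor: r = 103 mm / 2 = 51.5 mm = 5.15 cm
69,230.4 = 1.118 × 10⁻⁵ × 5.15 × N²
N² = 69,230.4 / (5.7577 × 10⁻⁵) = 1,202,396,790
N ≈ √1,202,396,790 ≈ 34,675.6

34680 RPM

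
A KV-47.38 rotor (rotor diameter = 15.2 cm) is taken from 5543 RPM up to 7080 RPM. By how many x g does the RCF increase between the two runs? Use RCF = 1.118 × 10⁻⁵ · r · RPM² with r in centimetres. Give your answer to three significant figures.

r = 15.2 / 2 = 7.6 cm
RCF₁ = 1.118 × 10⁻⁵ × 7.6 × (5543)² = 1.118 × 10⁻⁵ × 7.6 × 30,724,849 ≈ 2,610.6 × g
RCF₂ = 1.118 × 10⁻⁵ × 7.6 × (7080)² = 1.118 × 10⁻⁵ × 7.6 × 50,126,400 ≈ 4,259.1 × g
Increase = 4,259.1 − 2,610.6 = 1,648.5

1650 x g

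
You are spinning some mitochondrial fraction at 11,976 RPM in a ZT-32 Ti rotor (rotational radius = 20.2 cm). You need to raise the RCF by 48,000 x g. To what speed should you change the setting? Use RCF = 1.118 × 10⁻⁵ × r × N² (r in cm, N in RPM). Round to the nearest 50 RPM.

Current RCF = 1.118 × 10⁻⁵ × 20.2 × (11976)² = 1.118 × 10⁻⁵ × 20.2 × 143,424,576 ≈ 32,390.4 × g
Target RCF = 32,390.4 + 48,000 = 80,390.4 × g
N² = 80,390.4 / (22.5836 × 10⁻⁵) = 355,968,048
N ≈ √355,968,048 ≈ 18,867.1

≈ 18850 RPM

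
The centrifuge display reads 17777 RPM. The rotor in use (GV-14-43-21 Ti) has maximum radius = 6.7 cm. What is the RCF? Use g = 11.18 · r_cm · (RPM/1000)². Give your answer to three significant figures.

RCF ≈ 23700 × g

RCF = 11.18 × 6.7 × (17.777)² = 11.18 × 6.7 × 316.021729 ≈ 23,671.9 × g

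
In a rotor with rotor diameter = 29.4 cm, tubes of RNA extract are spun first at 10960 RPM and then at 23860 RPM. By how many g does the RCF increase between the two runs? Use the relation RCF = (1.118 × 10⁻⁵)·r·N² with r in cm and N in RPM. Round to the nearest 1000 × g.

r = 29.4 / 2 = 14.7 cm
RCF₁ = 1.118 × 10⁻⁵ × 14.7 × (10960)² = 1.118 × 10⁻⁵ × 14.7 × 120,121,600 ≈ 19,741.5 × g
RCF₂ = 1.118 × 10⁻⁵ × 14.7 × (23860)² = 1.118 × 10⁻⁵ × 14.7 × 569,299,600 ≈ 93,562.1 × g
Increase = 93,562.1 − 19,741.5 = 73,820.6

74000 g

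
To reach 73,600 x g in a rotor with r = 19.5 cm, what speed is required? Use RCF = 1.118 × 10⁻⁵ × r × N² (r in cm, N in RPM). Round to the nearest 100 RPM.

≈ 18400 RPM

RCF = 1.118 × 10⁻⁵ × r × N²
73,600 = 1.118 × 10⁻⁵ × 19.5 × N²
N² = 73,600 / (21.801 × 10⁻⁵) = 337,599,193
N ≈ √337,599,193 ≈ 18,373.9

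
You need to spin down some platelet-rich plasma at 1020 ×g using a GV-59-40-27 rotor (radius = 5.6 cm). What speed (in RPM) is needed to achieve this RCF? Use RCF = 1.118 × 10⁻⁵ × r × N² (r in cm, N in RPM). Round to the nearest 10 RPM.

N ≈ 4040 RPM

RCF = 1.118 × 10⁻⁵ × r × N²
1,020 = 1.118 × 10⁻⁵ × 5.6 × N²
N² = 1,020 / (6.2608 × 10⁻⁵) = 16,291,848
N ≈ √16,291,848 ≈ 4,036.3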